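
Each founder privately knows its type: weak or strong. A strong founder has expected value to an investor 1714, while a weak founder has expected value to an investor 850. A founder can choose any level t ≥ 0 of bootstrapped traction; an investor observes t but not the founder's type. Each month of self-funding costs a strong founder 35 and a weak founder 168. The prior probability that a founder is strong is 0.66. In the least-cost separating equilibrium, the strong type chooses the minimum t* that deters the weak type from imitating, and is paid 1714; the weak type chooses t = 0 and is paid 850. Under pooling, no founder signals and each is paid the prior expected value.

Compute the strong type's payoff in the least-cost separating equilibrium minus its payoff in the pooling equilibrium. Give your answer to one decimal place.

113.8

Least-cost separating signal: t* solves 850 = 1714 − 168·t*, so t* = (1714 − 850)/168 ≈ 5.1429.
Strong type's separating payoff: 1714 − 35 × t* = 1714 − 35 × (1714 − 850)/168 = 1714 − 30240/168 = 1534.
Pooling payoff: 0.66 × 1714 + 0.34 × 850 = 1420.24.
Difference: 1534 − 1420.24 = 113.76, i.e. 113.8 to one decimal place.
The strong type prefers to separate.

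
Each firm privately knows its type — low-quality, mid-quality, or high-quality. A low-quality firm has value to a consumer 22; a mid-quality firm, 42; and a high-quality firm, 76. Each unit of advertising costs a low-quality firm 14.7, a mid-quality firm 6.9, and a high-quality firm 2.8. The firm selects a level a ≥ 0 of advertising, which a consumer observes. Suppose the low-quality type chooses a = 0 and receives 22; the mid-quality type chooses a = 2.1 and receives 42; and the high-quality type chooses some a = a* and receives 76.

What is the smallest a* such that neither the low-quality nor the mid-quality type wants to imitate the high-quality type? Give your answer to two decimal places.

7.03

Low-quality type (on-path payoff 22) won't mimic when 22 ≥ 76 − 14.7·a*, i.e. a* ≥ 3.67.
Mid-quality type (on-path payoff 42 − 6.9×2.1 = 27.51) won't mimic when 27.51 ≥ 76 − 6.9·a*, i.e. a* ≥ 7.03.
Both must hold, so a* = max(3.67, 7.03) = 7.03. The mid-quality type's constraint binds.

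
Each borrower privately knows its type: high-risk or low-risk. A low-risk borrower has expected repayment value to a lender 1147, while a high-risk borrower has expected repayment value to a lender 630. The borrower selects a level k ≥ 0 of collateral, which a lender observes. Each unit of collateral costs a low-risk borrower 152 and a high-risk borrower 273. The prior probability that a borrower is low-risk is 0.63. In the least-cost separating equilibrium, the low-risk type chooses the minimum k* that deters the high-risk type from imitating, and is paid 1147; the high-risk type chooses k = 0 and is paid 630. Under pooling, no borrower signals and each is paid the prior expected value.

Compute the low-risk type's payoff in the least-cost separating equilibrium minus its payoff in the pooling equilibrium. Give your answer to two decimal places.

Least-cost separating signal: k* solves 630 = 1147 − 273·k*, so k* = (1147 − 630)/273 ≈ 1.8938.
Low-risk type's separating payoff: 1147 − 152 × k* = 1147 − 152 × (1147 − 630)/273 = 1147 − 78584/273 ≈ 859.1465.
Pooling payoff: 0.63 × 1147 + 0.37 × 630 = 955.71.
Difference: 859.1465 − 955.71 = -96.5635, i.e. -96.56 to two decimal places.
The low-risk type would prefer the pooling outcome.

-96.56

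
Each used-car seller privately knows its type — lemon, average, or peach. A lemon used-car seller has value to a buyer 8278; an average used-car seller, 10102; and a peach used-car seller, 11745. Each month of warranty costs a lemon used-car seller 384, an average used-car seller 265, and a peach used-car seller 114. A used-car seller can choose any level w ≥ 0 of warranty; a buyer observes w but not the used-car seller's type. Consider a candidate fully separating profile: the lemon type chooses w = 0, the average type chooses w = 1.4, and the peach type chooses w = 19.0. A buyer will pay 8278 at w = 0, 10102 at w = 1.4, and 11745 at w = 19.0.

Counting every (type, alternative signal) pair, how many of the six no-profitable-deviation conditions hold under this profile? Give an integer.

4

Lemon (own payoff 8278): to w=1.4 gives 10102 − 384×1.4 = 9564.4 → profitable ✗; to w=19.0 gives 11745 − 384×19.0 = 4449 → no gain ✓.
Peach (own payoff 11745 − 114×19.0 = 9579): to w=0 gives 8278 → no gain ✓; to w=1.4 gives 10102 − 114×1.4 = 9942.4 → profitable ✗.
Average (own payoff 10102 − 265×1.4 = 9731): to w=0 gives 8278 → no gain ✓; to w=19.0 gives 11745 − 265×19.0 = 6710 → no gain ✓.
4 of the 6 constraints hold; not an equilibrium.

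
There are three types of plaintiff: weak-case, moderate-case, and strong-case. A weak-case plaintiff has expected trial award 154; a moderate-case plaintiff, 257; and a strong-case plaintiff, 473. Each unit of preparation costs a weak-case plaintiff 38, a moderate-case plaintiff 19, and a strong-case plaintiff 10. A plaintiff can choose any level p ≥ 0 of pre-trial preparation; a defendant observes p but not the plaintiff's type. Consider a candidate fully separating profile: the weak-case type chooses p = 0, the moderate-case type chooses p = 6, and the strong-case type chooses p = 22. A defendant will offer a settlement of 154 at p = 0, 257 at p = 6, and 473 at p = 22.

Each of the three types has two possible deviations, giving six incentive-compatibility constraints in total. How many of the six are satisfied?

Moderate-case (own payoff 257 − 19×6 = 143): to p=0 gives 154 → profitable ✗; to p=22 gives 473 − 19×22 = 55 → no gain ✓.
Weak-case (own payoff 154): to p=6 gives 257 − 38×6 = 29 → no gain ✓; to p=22 gives 473 − 38×22 = -363 → no gain ✓.
Strong-case (own payoff 473 − 10×22 = 253): to p=0 gives 154 → no gain ✓; to p=6 gives 257 − 10×6 = 197 → no gain ✓.
5 of the 6 constraints hold; not an equilibrium.

5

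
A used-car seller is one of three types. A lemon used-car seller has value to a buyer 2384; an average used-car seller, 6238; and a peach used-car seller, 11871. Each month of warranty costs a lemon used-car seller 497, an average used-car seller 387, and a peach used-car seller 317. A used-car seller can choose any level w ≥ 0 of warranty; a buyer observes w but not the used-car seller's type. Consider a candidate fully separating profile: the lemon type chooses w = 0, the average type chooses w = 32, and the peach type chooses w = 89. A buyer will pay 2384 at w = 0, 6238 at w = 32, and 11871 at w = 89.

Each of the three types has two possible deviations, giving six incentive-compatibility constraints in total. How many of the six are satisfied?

3

Lemon (own payoff 2384): to w=32 gives 6238 − 497×32 = -9666 → no gain ✓; to w=89 gives 11871 − 497×89 = -32362 → no gain ✓.
Peach (own payoff 11871 − 317×89 = -16342): to w=0 gives 2384 → profitable ✗; to w=32 gives 6238 − 317×32 = -3906 → profitable ✗.
Average (own payoff 6238 − 387×32 = -6146): to w=0 gives 2384 → profitable ✗; to w=89 gives 11871 − 387×89 = -22572 → no gain ✓.
3 of the 6 constraints hold; not an equilibrium.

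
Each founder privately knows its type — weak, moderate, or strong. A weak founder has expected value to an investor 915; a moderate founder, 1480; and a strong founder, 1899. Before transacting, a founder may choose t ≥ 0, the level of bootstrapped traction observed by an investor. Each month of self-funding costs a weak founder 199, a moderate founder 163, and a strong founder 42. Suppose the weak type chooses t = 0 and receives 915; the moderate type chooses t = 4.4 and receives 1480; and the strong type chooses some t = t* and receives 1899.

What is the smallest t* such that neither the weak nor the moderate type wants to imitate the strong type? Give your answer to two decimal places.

6.97

Moderate type (on-path payoff 1480 − 163×4.4 = 762.8) won't mimic when 762.8 ≥ 1899 − 163·t*, i.e. t* ≥ 6.97.
Weak type (on-path payoff 915) won't mimic when 915 ≥ 1899 − 199·t*, i.e. t* ≥ 4.94.
Both must hold, so t* = max(4.94, 6.97) = 6.97. The moderate type's constraint binds.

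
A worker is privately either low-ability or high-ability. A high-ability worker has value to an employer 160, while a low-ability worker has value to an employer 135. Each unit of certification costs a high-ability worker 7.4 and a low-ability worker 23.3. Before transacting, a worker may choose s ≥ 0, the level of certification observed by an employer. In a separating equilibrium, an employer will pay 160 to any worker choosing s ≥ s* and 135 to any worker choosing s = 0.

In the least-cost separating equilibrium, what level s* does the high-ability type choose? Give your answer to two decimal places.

A low-ability worker choosing s = 0 receives 135.
Imitating at s* instead would pay 160 at cost 23.3·s*, netting 160 − 23.3·s*.
Indifference: 135 = 160 − 23.3·s*, so s* = (160 − 135) / 23.3 ≈ 1.07.
This is the low-ability type's binding incentive-compatibility constraint; any s ≥ 1.07 sustains separation on that side.

1.07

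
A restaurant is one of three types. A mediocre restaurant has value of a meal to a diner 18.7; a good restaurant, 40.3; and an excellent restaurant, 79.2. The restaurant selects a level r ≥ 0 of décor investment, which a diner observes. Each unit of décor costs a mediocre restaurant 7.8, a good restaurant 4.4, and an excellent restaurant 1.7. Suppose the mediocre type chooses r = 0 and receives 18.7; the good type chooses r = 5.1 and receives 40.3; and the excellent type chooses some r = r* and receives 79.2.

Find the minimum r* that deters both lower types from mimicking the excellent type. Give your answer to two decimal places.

Mediocre type (on-path payoff 18.7) won't mimic when 18.7 ≥ 79.2 − 7.8·r*, i.e. r* ≥ 7.76.
Good type (on-path payoff 40.3 − 4.4×5.1 = 17.86) won't mimic when 17.86 ≥ 79.2 − 4.4·r*, i.e. r* ≥ 13.94.
Both must hold, so r* = max(7.76, 13.94) = 13.94. The good type's constraint binds.

13.94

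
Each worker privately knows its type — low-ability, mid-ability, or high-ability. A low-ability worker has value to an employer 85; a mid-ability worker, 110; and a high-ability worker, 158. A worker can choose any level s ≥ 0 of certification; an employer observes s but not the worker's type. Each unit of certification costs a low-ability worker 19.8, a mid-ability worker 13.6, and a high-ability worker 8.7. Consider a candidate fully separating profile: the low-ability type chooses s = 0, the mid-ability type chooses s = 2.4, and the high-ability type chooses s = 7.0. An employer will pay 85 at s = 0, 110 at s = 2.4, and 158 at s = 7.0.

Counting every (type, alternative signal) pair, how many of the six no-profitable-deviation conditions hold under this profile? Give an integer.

High-ability (own payoff 158 − 8.7×7.0 = 97.1): to s=0 gives 85 → no gain ✓; to s=2.4 gives 110 − 8.7×2.4 = 89.12 → no gain ✓.
Mid-ability (own payoff 110 − 13.6×2.4 = 77.36): to s=0 gives 85 → profitable ✗; to s=7.0 gives 158 − 13.6×7.0 = 62.8 → no gain ✓.
Low-ability (own payoff 85): to s=2.4 gives 110 − 19.8×2.4 = 62.48 → no gain ✓; to s=7.0 gives 158 − 19.8×7.0 = 19.4 → no gain ✓.
5 of the 6 constraints hold; not an equilibrium.

5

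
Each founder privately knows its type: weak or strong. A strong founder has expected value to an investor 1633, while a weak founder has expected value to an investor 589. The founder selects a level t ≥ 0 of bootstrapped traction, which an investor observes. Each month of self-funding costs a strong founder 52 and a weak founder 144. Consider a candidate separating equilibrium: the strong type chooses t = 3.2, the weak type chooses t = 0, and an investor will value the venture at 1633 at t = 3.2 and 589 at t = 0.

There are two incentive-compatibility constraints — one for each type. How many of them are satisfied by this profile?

1

Weak type: stay at 0 → 589; mimic → 1633 − 144 × 3.2 = 1172.2. IC fails (589 < 1172.2).
Strong type: signal → 1633 − 52 × 3.2 = 1466.6; deviate to 0 → 589. IC holds (1466.6 ≥ 589).
1 of 2 constraints hold, so this profile is not an equilibrium.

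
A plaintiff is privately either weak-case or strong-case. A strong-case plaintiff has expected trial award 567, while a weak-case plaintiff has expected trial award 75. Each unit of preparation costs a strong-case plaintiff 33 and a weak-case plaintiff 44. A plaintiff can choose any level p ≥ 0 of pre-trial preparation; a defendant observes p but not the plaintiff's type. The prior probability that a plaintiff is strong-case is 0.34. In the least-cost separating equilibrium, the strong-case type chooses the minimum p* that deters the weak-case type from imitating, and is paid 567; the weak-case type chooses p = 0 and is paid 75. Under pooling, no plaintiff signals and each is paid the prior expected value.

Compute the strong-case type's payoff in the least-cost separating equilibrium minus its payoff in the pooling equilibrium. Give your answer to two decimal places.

Least-cost separating signal: p* solves 75 = 567 − 44·p*, so p* = (567 − 75)/44 ≈ 11.1818.
Strong-case type's separating payoff: 567 − 33 × p* = 567 − 33 × (567 − 75)/44 = 567 − 16236/44 = 198.
Pooling payoff: 0.34 × 567 + 0.66 × 75 = 242.28.
Difference: 198 − 242.28 = -44.28.
The strong-case type would prefer the pooling outcome.

-44.28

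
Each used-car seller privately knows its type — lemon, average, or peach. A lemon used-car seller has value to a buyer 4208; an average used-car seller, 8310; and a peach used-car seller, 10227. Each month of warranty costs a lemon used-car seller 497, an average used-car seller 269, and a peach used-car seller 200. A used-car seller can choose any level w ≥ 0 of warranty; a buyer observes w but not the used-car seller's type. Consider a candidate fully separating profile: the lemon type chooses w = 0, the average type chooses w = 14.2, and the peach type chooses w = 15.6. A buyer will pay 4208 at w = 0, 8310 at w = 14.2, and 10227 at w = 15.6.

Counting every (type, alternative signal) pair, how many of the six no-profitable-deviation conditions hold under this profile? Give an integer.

Average (own payoff 8310 − 269×14.2 = 4490.2): to w=0 gives 4208 → no gain ✓; to w=15.6 gives 10227 − 269×15.6 = 6030.6 → profitable ✗.
Lemon (own payoff 4208): to w=14.2 gives 8310 − 497×14.2 = 1252.6 → no gain ✓; to w=15.6 gives 10227 − 497×15.6 = 2473.8 → no gain ✓.
Peach (own payoff 10227 − 200×15.6 = 7107): to w=0 gives 4208 → no gain ✓; to w=14.2 gives 8310 − 200×14.2 = 5470 → no gain ✓.
5 of the 6 constraints hold; not an equilibrium.

5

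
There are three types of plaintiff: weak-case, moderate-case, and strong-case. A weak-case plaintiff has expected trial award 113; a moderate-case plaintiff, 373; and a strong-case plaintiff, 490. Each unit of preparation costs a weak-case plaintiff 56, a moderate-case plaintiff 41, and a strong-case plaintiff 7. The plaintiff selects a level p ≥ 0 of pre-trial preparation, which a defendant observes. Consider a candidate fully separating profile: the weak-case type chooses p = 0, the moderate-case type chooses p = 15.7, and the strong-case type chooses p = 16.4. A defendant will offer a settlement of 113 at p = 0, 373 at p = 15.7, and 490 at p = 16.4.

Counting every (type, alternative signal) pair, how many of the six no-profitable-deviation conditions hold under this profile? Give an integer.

4

Moderate-case (own payoff 373 − 41×15.7 = -270.7): to p=0 gives 113 → profitable ✗; to p=16.4 gives 490 − 41×16.4 = -182.4 → profitable ✗.
Weak-case (own payoff 113): to p=15.7 gives 373 − 56×15.7 = -506.2 → no gain ✓; to p=16.4 gives 490 − 56×16.4 = -428.4 → no gain ✓.
Strong-case (own payoff 490 − 7×16.4 = 375.2): to p=0 gives 113 → no gain ✓; to p=15.7 gives 373 − 7×15.7 = 263.1 → no gain ✓.
4 of the 6 constraints hold; not an equilibrium.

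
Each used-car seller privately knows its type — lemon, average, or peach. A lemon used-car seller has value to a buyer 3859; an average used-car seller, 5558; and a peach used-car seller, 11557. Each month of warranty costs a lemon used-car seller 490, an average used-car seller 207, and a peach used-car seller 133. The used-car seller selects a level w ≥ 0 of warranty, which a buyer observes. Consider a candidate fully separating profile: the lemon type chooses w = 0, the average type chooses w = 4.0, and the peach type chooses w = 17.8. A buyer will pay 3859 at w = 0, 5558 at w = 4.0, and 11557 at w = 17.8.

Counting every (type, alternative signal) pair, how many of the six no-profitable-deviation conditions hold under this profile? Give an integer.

Average (own payoff 5558 − 207×4.0 = 4730): to w=0 gives 3859 → no gain ✓; to w=17.8 gives 11557 − 207×17.8 = 7872.4 → profitable ✗.
Peach (own payoff 11557 − 133×17.8 = 9189.6): to w=0 gives 3859 → no gain ✓; to w=4.0 gives 5558 − 133×4.0 = 5026 → no gain ✓.
Lemon (own payoff 3859): to w=4.0 gives 5558 − 490×4.0 = 3598 → no gain ✓; to w=17.8 gives 11557 − 490×17.8 = 2835 → no gain ✓.
5 of the 6 constraints hold; not an equilibrium.

5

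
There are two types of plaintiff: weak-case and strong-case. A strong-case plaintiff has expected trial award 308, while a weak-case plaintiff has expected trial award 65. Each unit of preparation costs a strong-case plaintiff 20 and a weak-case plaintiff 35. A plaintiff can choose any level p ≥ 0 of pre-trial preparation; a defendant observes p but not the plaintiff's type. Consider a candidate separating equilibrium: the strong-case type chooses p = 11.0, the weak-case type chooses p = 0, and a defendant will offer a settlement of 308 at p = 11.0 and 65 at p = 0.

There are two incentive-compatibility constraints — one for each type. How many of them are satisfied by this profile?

2

Weak-case type: stay at 0 → 65; mimic → 308 − 35 × 11.0 = -77. IC holds (65 ≥ -77).
Strong-case type: signal → 308 − 20 × 11.0 = 88; deviate to 0 → 65. IC holds (88 ≥ 65).
2 of 2 constraints hold, so this is a separating equilibrium.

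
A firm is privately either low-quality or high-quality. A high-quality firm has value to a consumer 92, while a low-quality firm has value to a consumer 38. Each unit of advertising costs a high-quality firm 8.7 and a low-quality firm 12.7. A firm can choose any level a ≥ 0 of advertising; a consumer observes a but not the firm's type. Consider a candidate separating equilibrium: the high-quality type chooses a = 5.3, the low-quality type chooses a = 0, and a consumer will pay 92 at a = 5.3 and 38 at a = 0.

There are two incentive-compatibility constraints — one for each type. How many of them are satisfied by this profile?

2

Low-quality type: stay at 0 → 38; mimic → 92 − 12.7 × 5.3 = 24.69. IC holds (38 ≥ 24.69).
High-quality type: signal → 92 − 8.7 × 5.3 = 45.89; deviate to 0 → 38. IC holds (45.89 ≥ 38).
2 of 2 constraints hold, so this is a separating equilibrium.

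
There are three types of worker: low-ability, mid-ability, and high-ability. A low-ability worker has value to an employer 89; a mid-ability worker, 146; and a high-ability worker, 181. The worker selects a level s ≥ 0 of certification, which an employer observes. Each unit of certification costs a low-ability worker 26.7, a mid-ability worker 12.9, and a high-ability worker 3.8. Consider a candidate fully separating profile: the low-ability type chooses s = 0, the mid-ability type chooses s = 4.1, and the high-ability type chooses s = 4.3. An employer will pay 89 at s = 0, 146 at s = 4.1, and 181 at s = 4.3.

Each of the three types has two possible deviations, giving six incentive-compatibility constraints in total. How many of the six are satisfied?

High-ability (own payoff 181 − 3.8×4.3 = 164.66): to s=0 gives 89 → no gain ✓; to s=4.1 gives 146 − 3.8×4.1 = 130.42 → no gain ✓.
Mid-ability (own payoff 146 − 12.9×4.1 = 93.11): to s=0 gives 89 → no gain ✓; to s=4.3 gives 181 − 12.9×4.3 = 125.53 → profitable ✗.
Low-ability (own payoff 89): to s=4.1 gives 146 − 26.7×4.1 = 36.53 → no gain ✓; to s=4.3 gives 181 − 26.7×4.3 = 66.19 → no gain ✓.
5 of the 6 constraints hold; not an equilibrium.

5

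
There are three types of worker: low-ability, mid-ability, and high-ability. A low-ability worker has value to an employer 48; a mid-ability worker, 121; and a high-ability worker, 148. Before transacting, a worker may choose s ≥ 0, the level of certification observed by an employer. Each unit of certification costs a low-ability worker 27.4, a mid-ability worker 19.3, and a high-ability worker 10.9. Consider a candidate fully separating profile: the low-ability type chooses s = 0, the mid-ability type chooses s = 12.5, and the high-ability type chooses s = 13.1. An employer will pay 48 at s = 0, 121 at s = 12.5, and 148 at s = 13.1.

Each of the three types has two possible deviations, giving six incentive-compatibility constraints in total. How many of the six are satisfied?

3

Mid-ability (own payoff 121 − 19.3×12.5 = -120.25): to s=0 gives 48 → profitable ✗; to s=13.1 gives 148 − 19.3×13.1 = -104.83 → profitable ✗.
High-ability (own payoff 148 − 10.9×13.1 = 5.21): to s=0 gives 48 → profitable ✗; to s=12.5 gives 121 − 10.9×12.5 = -15.25 → no gain ✓.
Low-ability (own payoff 48): to s=12.5 gives 121 − 27.4×12.5 = -221.5 → no gain ✓; to s=13.1 gives 148 − 27.4×13.1 = -210.94 → no gain ✓.
3 of the 6 constraints hold; not an equilibrium.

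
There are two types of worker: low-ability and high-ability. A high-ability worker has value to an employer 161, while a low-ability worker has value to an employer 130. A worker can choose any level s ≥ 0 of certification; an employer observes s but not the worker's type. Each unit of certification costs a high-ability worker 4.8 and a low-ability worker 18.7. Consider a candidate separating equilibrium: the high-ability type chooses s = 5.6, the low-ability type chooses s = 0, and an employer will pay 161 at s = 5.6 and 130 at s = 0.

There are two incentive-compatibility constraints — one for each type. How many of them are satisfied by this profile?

2

High-ability type: signal → 161 − 4.8 × 5.6 = 134.12; deviate to 0 → 130. IC holds (134.12 ≥ 130).
Low-ability type: stay at 0 → 130; mimic → 161 − 18.7 × 5.6 = 56.28. IC holds (130 ≥ 56.28).
2 of 2 constraints hold, so this is a separating equilibrium.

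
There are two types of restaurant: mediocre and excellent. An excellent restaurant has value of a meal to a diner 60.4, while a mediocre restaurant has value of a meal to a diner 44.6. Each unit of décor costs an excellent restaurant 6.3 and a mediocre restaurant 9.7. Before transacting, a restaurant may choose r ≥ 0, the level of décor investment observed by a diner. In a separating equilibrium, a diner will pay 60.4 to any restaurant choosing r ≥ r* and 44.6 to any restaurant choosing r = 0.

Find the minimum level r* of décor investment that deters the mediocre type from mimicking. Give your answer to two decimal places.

1.63

A mediocre restaurant choosing r = 0 receives 44.6.
Imitating at r* instead would pay 60.4 at cost 9.7·r*, netting 60.4 − 9.7·r*.
Indifference: 44.6 = 60.4 − 9.7·r*, so r* = (60.4 − 44.6) / 9.7 ≈ 1.63.
At r* the mediocre type's incentive constraint just binds; the excellent type strictly prefers r* since its per-unit cost is lower.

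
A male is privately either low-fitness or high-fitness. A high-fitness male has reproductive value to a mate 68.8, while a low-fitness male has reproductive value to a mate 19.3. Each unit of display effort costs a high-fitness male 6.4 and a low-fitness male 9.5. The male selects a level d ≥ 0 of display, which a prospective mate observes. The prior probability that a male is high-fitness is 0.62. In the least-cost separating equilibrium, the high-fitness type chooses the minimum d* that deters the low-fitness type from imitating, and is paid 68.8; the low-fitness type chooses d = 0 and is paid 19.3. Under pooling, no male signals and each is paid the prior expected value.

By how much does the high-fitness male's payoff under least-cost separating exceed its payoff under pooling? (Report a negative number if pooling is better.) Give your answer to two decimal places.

-14.54

Least-cost separating signal: d* solves 19.3 = 68.8 − 9.5·d*, so d* = (68.8 − 19.3)/9.5 ≈ 5.2105.
High-fitness type's separating payoff: 68.8 − 6.4 × d* = 68.8 − 6.4 × (68.8 − 19.3)/9.5 = 68.8 − 316.8/9.5 ≈ 35.4526.
Pooling payoff: 0.62 × 68.8 + 0.38 × 19.3 = 49.99.
Difference: 35.4526 − 49.99 = -14.5374, i.e. -14.54 to two decimal places.
The high-fitness type would prefer the pooling outcome.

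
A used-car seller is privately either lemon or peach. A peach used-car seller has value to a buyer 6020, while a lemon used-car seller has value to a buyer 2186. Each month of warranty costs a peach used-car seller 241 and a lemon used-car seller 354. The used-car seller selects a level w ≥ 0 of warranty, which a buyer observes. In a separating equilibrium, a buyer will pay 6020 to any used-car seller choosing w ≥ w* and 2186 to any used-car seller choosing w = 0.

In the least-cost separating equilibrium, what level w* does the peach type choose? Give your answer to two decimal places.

A lemon used-car seller choosing w = 0 receives 2186.
Imitating at w* instead would pay 6020 at cost 354·w*, netting 6020 − 354·w*.
Indifference: 2186 = 6020 − 354·w*, so w* = (6020 − 2186) / 354 ≈ 10.83.
This is the lemon type's binding incentive-compatibility constraint; any w ≥ 10.83 sustains separation on that side.

10.83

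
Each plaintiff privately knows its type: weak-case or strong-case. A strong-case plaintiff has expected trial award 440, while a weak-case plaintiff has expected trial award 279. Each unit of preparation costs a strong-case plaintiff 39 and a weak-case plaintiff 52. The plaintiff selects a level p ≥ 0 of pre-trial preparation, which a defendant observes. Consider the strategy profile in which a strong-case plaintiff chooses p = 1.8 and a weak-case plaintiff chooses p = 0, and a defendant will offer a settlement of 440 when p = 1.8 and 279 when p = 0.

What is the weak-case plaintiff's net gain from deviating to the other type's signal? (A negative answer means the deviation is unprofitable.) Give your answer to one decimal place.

67.4

Playing p = 0 the weak-case plaintiff receives 279.
Deviating to p = 1.8 brings payment 440 at cost 52 × 1.8 = 93.6, netting 346.4.
Gain from deviating: 346.4 − 279 = 67.4.
The gain is positive, so the weak-case type's incentive-compatibility constraint is violated — this profile is not a separating equilibrium.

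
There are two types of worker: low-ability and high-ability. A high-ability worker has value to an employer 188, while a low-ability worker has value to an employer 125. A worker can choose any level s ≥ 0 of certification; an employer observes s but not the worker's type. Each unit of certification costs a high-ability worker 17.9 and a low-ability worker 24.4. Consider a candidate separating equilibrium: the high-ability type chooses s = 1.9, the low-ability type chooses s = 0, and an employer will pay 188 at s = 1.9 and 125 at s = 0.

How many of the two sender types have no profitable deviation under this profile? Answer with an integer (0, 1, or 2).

High-ability type: signal → 188 − 17.9 × 1.9 = 153.99; deviate to 0 → 125. IC holds (153.99 ≥ 125).
Low-ability type: stay at 0 → 125; mimic → 188 − 24.4 × 1.9 = 141.64. IC fails (125 < 141.64).
1 of 2 constraints hold, so this profile is not an equilibrium.

1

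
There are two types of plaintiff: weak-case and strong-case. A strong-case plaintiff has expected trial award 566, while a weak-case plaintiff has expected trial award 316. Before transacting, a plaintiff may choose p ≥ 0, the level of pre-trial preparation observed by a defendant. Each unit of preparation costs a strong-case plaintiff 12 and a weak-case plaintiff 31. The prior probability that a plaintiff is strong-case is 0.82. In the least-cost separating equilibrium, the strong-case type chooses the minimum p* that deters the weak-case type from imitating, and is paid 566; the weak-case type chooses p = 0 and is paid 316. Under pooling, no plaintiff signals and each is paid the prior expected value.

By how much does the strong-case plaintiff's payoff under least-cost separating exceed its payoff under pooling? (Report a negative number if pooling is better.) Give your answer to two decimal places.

Least-cost separating signal: p* solves 316 = 566 − 31·p*, so p* = (566 − 316)/31 ≈ 8.0645.
Strong-case type's separating payoff: 566 − 12 × p* = 566 − 12 × (566 − 316)/31 = 566 − 3000/31 ≈ 469.2258.
Pooling payoff: 0.82 × 566 + 0.18 × 316 = 521.
Difference: 469.2258 − 521 = -51.7742, i.e. -51.77 to two decimal places.
The strong-case type would prefer the pooling outcome.

-51.77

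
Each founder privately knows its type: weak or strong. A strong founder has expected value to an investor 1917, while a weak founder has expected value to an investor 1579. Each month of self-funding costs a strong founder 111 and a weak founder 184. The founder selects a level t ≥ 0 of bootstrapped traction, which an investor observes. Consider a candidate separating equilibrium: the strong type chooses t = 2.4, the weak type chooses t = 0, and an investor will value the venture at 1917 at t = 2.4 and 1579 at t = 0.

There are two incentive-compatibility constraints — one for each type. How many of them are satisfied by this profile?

2

Weak type: stay at 0 → 1579; mimic → 1917 − 184 × 2.4 = 1475.4. IC holds (1579 ≥ 1475.4).
Strong type: signal → 1917 − 111 × 2.4 = 1650.6; deviate to 0 → 1579. IC holds (1650.6 ≥ 1579).
2 of 2 constraints hold, so this is a separating equilibrium.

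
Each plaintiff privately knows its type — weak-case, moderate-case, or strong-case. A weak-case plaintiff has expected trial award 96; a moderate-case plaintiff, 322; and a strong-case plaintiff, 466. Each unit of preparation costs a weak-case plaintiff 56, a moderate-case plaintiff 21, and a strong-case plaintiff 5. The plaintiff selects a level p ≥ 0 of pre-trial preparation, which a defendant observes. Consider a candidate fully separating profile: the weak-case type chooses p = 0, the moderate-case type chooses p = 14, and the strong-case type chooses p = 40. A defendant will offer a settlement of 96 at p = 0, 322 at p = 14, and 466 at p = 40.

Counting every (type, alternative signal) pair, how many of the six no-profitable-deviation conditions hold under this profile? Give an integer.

5

Strong-case (own payoff 466 − 5×40 = 266): to p=0 gives 96 → no gain ✓; to p=14 gives 322 − 5×14 = 252 → no gain ✓.
Weak-case (own payoff 96): to p=14 gives 322 − 56×14 = -462 → no gain ✓; to p=40 gives 466 − 56×40 = -1774 → no gain ✓.
Moderate-case (own payoff 322 − 21×14 = 28): to p=0 gives 96 → profitable ✗; to p=40 gives 466 − 21×40 = -374 → no gain ✓.
5 of the 6 constraints hold; not an equilibrium.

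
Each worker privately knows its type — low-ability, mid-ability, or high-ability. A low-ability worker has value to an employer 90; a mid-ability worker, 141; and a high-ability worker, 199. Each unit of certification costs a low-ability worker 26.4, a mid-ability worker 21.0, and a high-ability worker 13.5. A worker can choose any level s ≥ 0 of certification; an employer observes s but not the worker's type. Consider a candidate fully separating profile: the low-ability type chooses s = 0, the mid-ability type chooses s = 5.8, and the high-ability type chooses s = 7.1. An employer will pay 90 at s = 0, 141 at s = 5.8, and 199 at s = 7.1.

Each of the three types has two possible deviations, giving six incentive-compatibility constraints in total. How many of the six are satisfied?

4

Low-ability (own payoff 90): to s=5.8 gives 141 − 26.4×5.8 = -12.12 → no gain ✓; to s=7.1 gives 199 − 26.4×7.1 = 11.56 → no gain ✓.
High-ability (own payoff 199 − 13.5×7.1 = 103.15): to s=0 gives 90 → no gain ✓; to s=5.8 gives 141 − 13.5×5.8 = 62.7 → no gain ✓.
Mid-ability (own payoff 141 − 21.0×5.8 = 19.2): to s=0 gives 90 → profitable ✗; to s=7.1 gives 199 − 21.0×7.1 = 49.9 → profitable ✗.
4 of the 6 constraints hold; not an equilibrium.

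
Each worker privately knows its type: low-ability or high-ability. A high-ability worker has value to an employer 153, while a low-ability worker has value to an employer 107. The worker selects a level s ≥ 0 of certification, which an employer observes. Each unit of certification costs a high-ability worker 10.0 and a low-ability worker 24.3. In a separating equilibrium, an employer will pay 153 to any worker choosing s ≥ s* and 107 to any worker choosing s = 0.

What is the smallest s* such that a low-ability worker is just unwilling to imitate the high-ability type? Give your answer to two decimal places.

1.89

A low-ability worker choosing s = 0 receives 107.
Imitating at s* instead would pay 153 at cost 24.3·s*, netting 153 − 24.3·s*.
Indifference: 107 = 153 − 24.3·s*, so s* = (153 − 107) / 24.3 ≈ 1.89.
At s* the low-ability type's incentive constraint just binds; the high-ability type strictly prefers s* since its per-unit cost is lower.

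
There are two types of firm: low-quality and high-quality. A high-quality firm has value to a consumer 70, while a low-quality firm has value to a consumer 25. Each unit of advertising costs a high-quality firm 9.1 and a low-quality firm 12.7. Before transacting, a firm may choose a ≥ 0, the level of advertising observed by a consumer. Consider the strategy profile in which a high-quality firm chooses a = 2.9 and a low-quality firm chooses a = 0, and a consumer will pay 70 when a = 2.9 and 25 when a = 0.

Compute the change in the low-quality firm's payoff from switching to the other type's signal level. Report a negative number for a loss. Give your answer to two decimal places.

Playing a = 0 the low-quality firm receives 25.
Deviating to a = 2.9 brings payment 70 at cost 12.7 × 2.9 = 36.83, netting 33.17.
Gain from deviating: 33.17 − 25 = 8.17.
The gain is positive, so the low-quality type's incentive-compatibility constraint is violated — this profile is not a separating equilibrium.

8.17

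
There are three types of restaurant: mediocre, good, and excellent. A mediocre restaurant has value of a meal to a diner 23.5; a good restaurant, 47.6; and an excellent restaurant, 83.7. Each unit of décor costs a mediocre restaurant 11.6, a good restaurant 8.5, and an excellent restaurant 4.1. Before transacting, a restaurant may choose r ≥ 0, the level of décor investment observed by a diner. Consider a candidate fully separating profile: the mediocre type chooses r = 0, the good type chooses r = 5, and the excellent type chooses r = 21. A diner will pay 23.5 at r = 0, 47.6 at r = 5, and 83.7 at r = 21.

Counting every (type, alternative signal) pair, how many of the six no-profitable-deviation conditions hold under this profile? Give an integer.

Mediocre (own payoff 23.5): to r=5 gives 47.6 − 11.6×5 = -10.4 → no gain ✓; to r=21 gives 83.7 − 11.6×21 = -159.9 → no gain ✓.
Good (own payoff 47.6 − 8.5×5 = 5.1): to r=0 gives 23.5 → profitable ✗; to r=21 gives 83.7 − 8.5×21 = -94.8 → no gain ✓.
Excellent (own payoff 83.7 − 4.1×21 = -2.4): to r=0 gives 23.5 → profitable ✗; to r=5 gives 47.6 − 4.1×5 = 27.1 → profitable ✗.
3 of the 6 constraints hold; not an equilibrium.

3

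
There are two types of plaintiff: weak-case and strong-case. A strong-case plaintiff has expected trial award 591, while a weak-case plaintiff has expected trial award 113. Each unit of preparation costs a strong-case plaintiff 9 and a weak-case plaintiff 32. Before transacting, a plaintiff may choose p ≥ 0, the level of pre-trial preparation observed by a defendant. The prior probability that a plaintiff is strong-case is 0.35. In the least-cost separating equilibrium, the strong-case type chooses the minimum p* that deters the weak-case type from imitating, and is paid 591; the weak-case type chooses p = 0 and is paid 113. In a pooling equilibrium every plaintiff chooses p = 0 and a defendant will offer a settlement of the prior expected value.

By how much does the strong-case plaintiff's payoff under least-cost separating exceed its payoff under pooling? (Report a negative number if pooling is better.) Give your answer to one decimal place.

Least-cost separating signal: p* solves 113 = 591 − 32·p*, so p* = (591 − 113)/32 = 14.9375.
Strong-case type's separating payoff: 591 − 9 × p* = 591 − 9 × (591 − 113)/32 = 591 − 4302/32 ≈ 456.563.
Pooling payoff: 0.35 × 591 + 0.65 × 113 = 280.3.
Difference: 456.563 − 280.3 = 176.263, i.e. 176.3 to one decimal place.
The strong-case type prefers to separate.

176.3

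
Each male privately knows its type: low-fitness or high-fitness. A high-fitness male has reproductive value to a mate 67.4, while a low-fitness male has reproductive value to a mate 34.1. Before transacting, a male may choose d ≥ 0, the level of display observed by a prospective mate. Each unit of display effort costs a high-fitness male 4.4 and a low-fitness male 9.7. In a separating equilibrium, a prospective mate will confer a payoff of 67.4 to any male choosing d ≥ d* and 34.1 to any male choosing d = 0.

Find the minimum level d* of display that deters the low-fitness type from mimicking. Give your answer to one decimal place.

3.4

A low-fitness male choosing d = 0 receives 34.1.
Imitating at d* instead would pay 67.4 at cost 9.7·d*, netting 67.4 − 9.7·d*.
Indifference: 34.1 = 67.4 − 9.7·d*, so d* = (67.4 − 34.1) / 9.7 ≈ 3.4.
This is the low-fitness type's binding incentive-compatibility constraint; any d ≥ 3.4 sustains separation on that side.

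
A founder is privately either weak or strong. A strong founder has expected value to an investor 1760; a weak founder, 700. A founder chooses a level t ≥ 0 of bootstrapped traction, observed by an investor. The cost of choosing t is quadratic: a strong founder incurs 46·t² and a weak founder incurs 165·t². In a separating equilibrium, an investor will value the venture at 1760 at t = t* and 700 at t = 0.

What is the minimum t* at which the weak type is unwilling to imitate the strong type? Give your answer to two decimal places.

The weak type at t = 0 receives 700; imitating at t* yields 1760 − 165·t*².
Indifference: 700 = 1760 − 165·t*², so t*² = (1760 − 700) / 165 ≈ 6.4242.
t* = √6.4242 ≈ 2.53.

2.53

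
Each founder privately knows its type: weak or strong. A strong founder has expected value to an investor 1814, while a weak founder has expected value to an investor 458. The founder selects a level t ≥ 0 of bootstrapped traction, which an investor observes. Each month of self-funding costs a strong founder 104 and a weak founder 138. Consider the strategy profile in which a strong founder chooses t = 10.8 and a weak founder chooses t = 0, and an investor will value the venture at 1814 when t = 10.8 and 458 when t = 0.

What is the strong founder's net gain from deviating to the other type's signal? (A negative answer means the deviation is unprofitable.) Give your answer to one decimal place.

Playing t = 10.8 the strong founder receives 1814 − 104 × 10.8 = 690.8.
Deviating to t = 0 yields 458 instead.
Gain from deviating: 458 − 690.8 = -232.8.
The gain is negative, so the strong type's incentive-compatibility constraint is satisfied.

-232.8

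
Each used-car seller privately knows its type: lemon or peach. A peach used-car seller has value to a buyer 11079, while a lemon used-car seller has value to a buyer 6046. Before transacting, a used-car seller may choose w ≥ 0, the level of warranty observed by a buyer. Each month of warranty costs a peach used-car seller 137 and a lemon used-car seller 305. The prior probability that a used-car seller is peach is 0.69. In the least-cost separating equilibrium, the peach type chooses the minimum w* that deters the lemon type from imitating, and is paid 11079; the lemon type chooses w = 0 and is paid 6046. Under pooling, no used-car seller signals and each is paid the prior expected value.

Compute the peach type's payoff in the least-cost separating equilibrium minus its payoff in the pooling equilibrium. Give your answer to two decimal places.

-700.49

Least-cost separating signal: w* solves 6046 = 11079 − 305·w*, so w* = (11079 − 6046)/305 ≈ 16.5016.
Peach type's separating payoff: 11079 − 137 × w* = 11079 − 137 × (11079 − 6046)/305 = 11079 − 689521/305 ≈ 8818.2754.
Pooling payoff: 0.69 × 11079 + 0.31 × 6046 = 9518.77.
Difference: 8818.2754 − 9518.77 = -700.4946, i.e. -700.49 to two decimal places.
The peach type would prefer the pooling outcome.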